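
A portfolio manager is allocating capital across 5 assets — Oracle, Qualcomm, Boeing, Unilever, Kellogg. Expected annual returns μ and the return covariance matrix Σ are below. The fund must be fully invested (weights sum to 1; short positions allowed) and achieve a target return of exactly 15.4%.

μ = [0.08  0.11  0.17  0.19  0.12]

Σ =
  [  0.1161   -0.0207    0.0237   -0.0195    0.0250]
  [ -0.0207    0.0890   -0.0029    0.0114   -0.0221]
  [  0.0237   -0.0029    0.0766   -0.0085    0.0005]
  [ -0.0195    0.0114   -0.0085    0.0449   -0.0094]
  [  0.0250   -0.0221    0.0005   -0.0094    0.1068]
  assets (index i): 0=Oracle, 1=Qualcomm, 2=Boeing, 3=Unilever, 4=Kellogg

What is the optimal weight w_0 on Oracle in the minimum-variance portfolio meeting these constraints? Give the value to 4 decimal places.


0.0996

u=Σ⁻¹μ = [0.9100  1.2750  2.5439  5.1225  1.6133]
v=Σ⁻¹𝟙 = [10.4425  13.4721  13.4138  28.4693  12.1496]
a=μᵀu=1.812393  b=𝟙ᵀu=11.464785  c=𝟙ᵀv=77.947242  D=ac−b²=9.829698
λ₁=(c·0.154−b)/D = (77.947242·0.154−11.464785)/9.829698 = 0.054843
λ₂=(a−b·0.154)/D = (1.812393−11.464785·0.154)/9.829698 = 0.004763
w* = 0.054843·u + 0.004763·v:
  w_0 = 0.054843·0.9100 + 0.004763·10.4425 = 0.0996  (Oracle)
  w_1 = 0.054843·1.2750 + 0.004763·13.4721 = 0.1341  (Qualcomm)
  w_2 = 0.054843·2.5439 + 0.004763·13.4138 = 0.2034  (Boeing)
  w_3 = 0.054843·5.1225 + 0.004763·28.4693 = 0.4165  (Unilever)
  w_4 = 0.054843·1.6133 + 0.004763·12.1496 = 0.1463  (Kellogg)
Σw_i=1.0000  μᵀw=0.1540
σ²=wᵀΣw=λ₁·μ_p+λ₂ = 0.054843·0.154 + 0.004763 = 0.013208 ≈ 0.0132


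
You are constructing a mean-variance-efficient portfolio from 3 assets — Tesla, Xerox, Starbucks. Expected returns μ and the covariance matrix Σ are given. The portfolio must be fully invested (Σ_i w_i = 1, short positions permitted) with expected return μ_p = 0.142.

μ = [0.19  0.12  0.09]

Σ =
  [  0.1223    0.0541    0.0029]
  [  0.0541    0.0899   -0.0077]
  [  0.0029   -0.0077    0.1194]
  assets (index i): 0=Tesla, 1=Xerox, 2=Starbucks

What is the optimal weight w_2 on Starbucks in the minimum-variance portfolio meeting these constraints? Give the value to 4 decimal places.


0.2975

x=Σ⁻¹μ = [1.2482  0.6492  0.7653]
y=Σ⁻¹𝟙 = [3.6894  9.6663  8.9090]
a=μᵀx=0.383947  b=𝟙ᵀx=2.662755  c=𝟙ᵀy=22.264706  D=ac−b²=1.458204
λ₁=(c·0.142−b)/D = (22.264706·0.142−2.662755)/1.458204 = 0.342087
λ₂=(a−b·0.142)/D = (0.383947−2.662755·0.142)/1.458204 = 0.004002
w* = 0.342087·x + 0.004002·y:
  w_0 = 0.342087·1.2482 + 0.004002·3.6894 = 0.4418  (Tesla)
  w_1 = 0.342087·0.6492 + 0.004002·9.6663 = 0.2608  (Xerox)
  w_2 = 0.342087·0.7653 + 0.004002·8.9090 = 0.2975  (Starbucks)
Σw_i=1.0000  μᵀw=0.1420
σ²=wᵀΣw=λ₁·μ_p+λ₂ = 0.342087·0.142 + 0.004002 = 0.052578 ≈ 0.0526


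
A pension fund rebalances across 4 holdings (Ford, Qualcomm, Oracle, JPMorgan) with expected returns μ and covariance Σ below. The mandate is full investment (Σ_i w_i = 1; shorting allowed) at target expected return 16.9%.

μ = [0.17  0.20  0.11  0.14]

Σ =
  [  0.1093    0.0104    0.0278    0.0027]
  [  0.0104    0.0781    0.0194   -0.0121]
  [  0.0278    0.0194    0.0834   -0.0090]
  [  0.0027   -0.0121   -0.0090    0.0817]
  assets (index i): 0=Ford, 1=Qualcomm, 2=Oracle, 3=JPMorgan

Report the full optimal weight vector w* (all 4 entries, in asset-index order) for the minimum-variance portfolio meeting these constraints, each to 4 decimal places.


u=Σ⁻¹μ = [1.1096  2.5998  0.5737  2.1252]
v=Σ⁻¹𝟙 = [5.3398  12.1628  8.9843  14.8545]
a=μᵀu=1.069215  b=𝟙ᵀu=6.408207  c=𝟙ᵀv=41.341257  D=ac−b²=3.137579
λ₁=(c·0.169−b)/D = (41.341257·0.169−6.408207)/3.137579 = 0.184367
λ₂=(a−b·0.169)/D = (1.069215−6.408207·0.169)/3.137579 = -0.004389
w* = 0.184367·u + -0.004389·v:
  w_0 = 0.184367·1.1096 + -0.004389·5.3398 = 0.1811  (Ford)
  w_1 = 0.184367·2.5998 + -0.004389·12.1628 = 0.4259  (Qualcomm)
  w_2 = 0.184367·0.5737 + -0.004389·8.9843 = 0.0663  (Oracle)
  w_3 = 0.184367·2.1252 + -0.004389·14.8545 = 0.3266  (JPMorgan)
Σw_i=1.0000  μᵀw=0.1690
σ²=wᵀΣw=λ₁·μ_p+λ₂ = 0.184367·0.169 + -0.004389 = 0.026769 ≈ 0.0268

0.1811  0.4259  0.0663  0.3266


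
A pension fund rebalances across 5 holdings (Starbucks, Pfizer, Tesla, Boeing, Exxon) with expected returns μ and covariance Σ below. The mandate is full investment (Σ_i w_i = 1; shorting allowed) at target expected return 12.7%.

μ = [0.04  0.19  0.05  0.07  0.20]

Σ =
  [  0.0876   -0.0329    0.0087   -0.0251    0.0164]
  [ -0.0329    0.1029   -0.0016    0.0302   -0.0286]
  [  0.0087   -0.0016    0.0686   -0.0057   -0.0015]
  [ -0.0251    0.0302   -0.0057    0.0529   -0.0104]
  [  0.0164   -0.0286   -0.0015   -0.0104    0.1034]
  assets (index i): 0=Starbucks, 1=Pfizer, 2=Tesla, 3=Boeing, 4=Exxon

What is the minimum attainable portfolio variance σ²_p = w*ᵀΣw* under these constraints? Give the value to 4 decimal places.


p=Σ⁻¹μ = [1.1692  2.6767  0.7782  0.9440  2.5954]
q=Σ⁻¹𝟙 = [19.3977  12.3013  14.7752  25.1822  12.7442]
a=μᵀp=1.179409  b=𝟙ᵀp=8.163521  c=𝟙ᵀq=84.400677  D=ac−b²=32.899799
λ₁=(c·0.127−b)/D = (84.400677·0.127−8.163521)/32.899799 = 0.077671
λ₂=(a−b·0.127)/D = (1.179409−8.163521·0.127)/32.899799 = 0.004336
w* = 0.077671·p + 0.004336·q:
  w_0 = 0.077671·1.1692 + 0.004336·19.3977 = 0.1749  (Starbucks)
  w_1 = 0.077671·2.6767 + 0.004336·12.3013 = 0.2612  (Pfizer)
  w_2 = 0.077671·0.7782 + 0.004336·14.7752 = 0.1245  (Tesla)
  w_3 = 0.077671·0.9440 + 0.004336·25.1822 = 0.1825  (Boeing)
  w_4 = 0.077671·2.5954 + 0.004336·12.7442 = 0.2568  (Exxon)
Σw_i=1.0000  μᵀw=0.1270
σ²=wᵀΣw=λ₁·μ_p+λ₂ = 0.077671·0.127 + 0.004336 = 0.014200 ≈ 0.0142

0.0142


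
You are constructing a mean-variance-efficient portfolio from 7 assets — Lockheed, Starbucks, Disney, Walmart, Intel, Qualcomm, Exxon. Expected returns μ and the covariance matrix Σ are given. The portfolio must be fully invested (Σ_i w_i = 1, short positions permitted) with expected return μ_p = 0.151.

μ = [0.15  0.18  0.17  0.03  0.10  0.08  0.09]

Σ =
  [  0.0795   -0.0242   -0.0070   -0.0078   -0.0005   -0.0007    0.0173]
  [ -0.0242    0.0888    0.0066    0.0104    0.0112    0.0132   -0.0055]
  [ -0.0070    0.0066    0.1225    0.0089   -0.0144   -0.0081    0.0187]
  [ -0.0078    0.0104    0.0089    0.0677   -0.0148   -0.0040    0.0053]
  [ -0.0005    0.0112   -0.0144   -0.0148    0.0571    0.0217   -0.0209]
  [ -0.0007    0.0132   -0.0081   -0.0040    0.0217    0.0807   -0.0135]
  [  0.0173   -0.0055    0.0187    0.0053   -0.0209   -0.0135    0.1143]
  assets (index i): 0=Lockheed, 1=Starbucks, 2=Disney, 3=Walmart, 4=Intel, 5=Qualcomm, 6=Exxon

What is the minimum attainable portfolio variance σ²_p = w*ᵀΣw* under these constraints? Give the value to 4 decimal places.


0.0171

g=Σ⁻¹μ = [2.6621  2.3032  1.5325  0.5932  1.9361  0.4038  0.6188]
h=Σ⁻¹𝟙 = [16.1495  9.2032  9.0429  18.8829  23.4466  8.1788  9.6456]
a=μᵀg=1.373835  b=𝟙ᵀg=10.049832  c=𝟙ᵀh=94.549405  D=ac−b²=28.896138
λ₁=(c·0.151−b)/D = (94.549405·0.151−10.049832)/28.896138 = 0.146287
λ₂=(a−b·0.151)/D = (1.373835−10.049832·0.151)/28.896138 = -0.004973
w* = 0.146287·g + -0.004973·h:
  w_0 = 0.146287·2.6621 + -0.004973·16.1495 = 0.3091  (Lockheed)
  w_1 = 0.146287·2.3032 + -0.004973·9.2032 = 0.2912  (Starbucks)
  w_2 = 0.146287·1.5325 + -0.004973·9.0429 = 0.1792  (Disney)
  w_3 = 0.146287·0.5932 + -0.004973·18.8829 = -0.0071  (Walmart)
  w_4 = 0.146287·1.9361 + -0.004973·23.4466 = 0.1666  (Intel)
  w_5 = 0.146287·0.4038 + -0.004973·8.1788 = 0.0184  (Qualcomm)
  w_6 = 0.146287·0.6188 + -0.004973·9.6456 = 0.0426  (Exxon)
Σw_i=1.0000  μᵀw=0.1510
σ²=wᵀΣw=λ₁·μ_p+λ₂ = 0.146287·0.151 + -0.004973 = 0.017117 ≈ 0.0171


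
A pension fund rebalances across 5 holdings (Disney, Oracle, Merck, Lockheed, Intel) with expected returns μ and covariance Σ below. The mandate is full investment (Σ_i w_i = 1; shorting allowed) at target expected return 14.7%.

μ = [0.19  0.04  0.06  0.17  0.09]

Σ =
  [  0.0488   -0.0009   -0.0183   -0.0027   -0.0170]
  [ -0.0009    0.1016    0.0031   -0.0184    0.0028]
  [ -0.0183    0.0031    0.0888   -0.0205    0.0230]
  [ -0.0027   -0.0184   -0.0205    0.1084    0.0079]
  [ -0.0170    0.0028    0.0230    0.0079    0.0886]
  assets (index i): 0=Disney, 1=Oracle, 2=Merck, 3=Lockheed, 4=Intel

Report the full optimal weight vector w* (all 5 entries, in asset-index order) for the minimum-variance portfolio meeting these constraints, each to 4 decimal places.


0.4883  0.0475  0.1570  0.1908  0.1164

x=Σ⁻¹μ = [5.1767  0.7223  1.8543  2.0743  1.3199]
y=Σ⁻¹𝟙 = [32.1285  11.9238  17.9692  14.6383  11.1045]
a=μᵀx=1.595139  b=𝟙ᵀx=11.147430  c=𝟙ᵀy=87.764342  D=ac−b²=15.731138
λ₁=(c·0.147−b)/D = (87.764342·0.147−11.147430)/15.731138 = 0.111494
λ₂=(a−b·0.147)/D = (1.595139−11.147430·0.147)/15.731138 = -0.002767
w* = 0.111494·x + -0.002767·y:
  w_0 = 0.111494·5.1767 + -0.002767·32.1285 = 0.4883  (Disney)
  w_1 = 0.111494·0.7223 + -0.002767·11.9238 = 0.0475  (Oracle)
  w_2 = 0.111494·1.8543 + -0.002767·17.9692 = 0.1570  (Merck)
  w_3 = 0.111494·2.0743 + -0.002767·14.6383 = 0.1908  (Lockheed)
  w_4 = 0.111494·1.3199 + -0.002767·11.1045 = 0.1164  (Intel)
Σw_i=1.0000  μᵀw=0.1470
σ²=wᵀΣw=λ₁·μ_p+λ₂ = 0.111494·0.147 + -0.002767 = 0.013622 ≈ 0.0136


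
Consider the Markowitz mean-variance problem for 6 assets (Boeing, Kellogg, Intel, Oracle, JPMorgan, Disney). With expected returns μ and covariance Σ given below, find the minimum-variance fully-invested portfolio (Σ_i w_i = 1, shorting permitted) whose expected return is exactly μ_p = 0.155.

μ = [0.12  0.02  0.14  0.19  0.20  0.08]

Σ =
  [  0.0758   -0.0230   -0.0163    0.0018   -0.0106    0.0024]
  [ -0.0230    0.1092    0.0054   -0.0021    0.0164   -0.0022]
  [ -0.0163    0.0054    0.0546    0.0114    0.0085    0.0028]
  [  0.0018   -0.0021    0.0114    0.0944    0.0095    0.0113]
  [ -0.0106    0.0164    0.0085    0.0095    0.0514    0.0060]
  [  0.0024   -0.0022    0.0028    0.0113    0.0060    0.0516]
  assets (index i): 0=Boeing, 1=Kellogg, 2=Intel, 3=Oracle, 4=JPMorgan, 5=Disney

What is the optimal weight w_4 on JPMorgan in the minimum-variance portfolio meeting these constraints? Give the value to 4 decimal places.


p=Σ⁻¹μ = [2.6114  0.0915  2.4733  1.2224  3.6953  0.6012]
q=Σ⁻¹𝟙 = [22.2705  11.0673  19.8331  4.7541  14.6074  15.0000]
a=μᵀp=1.680879  b=𝟙ᵀp=10.695200  c=𝟙ᵀq=87.532408  D=ac−b²=32.744112
λ₁=(c·0.155−b)/D = (87.532408·0.155−10.695200)/32.744112 = 0.087720
λ₂=(a−b·0.155)/D = (1.680879−10.695200·0.155)/32.744112 = 0.000706
w* = 0.087720·p + 0.000706·q:
  w_0 = 0.087720·2.6114 + 0.000706·22.2705 = 0.2448  (Boeing)
  w_1 = 0.087720·0.0915 + 0.000706·11.0673 = 0.0158  (Kellogg)
  w_2 = 0.087720·2.4733 + 0.000706·19.8331 = 0.2310  (Intel)
  w_3 = 0.087720·1.2224 + 0.000706·4.7541 = 0.1106  (Oracle)
  w_4 = 0.087720·3.6953 + 0.000706·14.6074 = 0.3345  (JPMorgan)
  w_5 = 0.087720·0.6012 + 0.000706·15.0000 = 0.0633  (Disney)
Σw_i=1.0000  μᵀw=0.1550
σ²=wᵀΣw=λ₁·μ_p+λ₂ = 0.087720·0.155 + 0.000706 = 0.014303 ≈ 0.0143

0.3345


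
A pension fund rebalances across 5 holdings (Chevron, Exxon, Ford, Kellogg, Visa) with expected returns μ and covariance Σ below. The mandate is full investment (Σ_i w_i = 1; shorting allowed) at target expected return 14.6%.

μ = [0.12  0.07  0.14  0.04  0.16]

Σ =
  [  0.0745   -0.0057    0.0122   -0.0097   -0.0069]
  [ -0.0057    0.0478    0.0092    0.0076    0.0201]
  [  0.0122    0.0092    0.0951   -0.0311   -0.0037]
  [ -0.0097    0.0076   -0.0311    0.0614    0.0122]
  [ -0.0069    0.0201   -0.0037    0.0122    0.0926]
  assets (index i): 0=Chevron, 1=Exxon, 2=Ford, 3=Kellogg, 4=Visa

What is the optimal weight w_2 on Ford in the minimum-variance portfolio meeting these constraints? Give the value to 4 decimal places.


0.3199

p=Σ⁻¹μ = [1.6945  0.4116  1.7450  1.4249  1.6468]
q=Σ⁻¹𝟙 = [15.6299  13.3736  15.1461  23.4659  6.5744]
a=μᵀp=0.796930  b=𝟙ᵀp=6.922744  c=𝟙ᵀq=74.189978  D=ac−b²=11.199809
λ₁=(c·0.146−b)/D = (74.189978·0.146−6.922744)/11.199809 = 0.349023
λ₂=(a−b·0.146)/D = (0.796930−6.922744·0.146)/11.199809 = -0.019089
w* = 0.349023·p + -0.019089·q:
  w_0 = 0.349023·1.6945 + -0.019089·15.6299 = 0.2931  (Chevron)
  w_1 = 0.349023·0.4116 + -0.019089·13.3736 = -0.1116  (Exxon)
  w_2 = 0.349023·1.7450 + -0.019089·15.1461 = 0.3199  (Ford)
  w_3 = 0.349023·1.4249 + -0.019089·23.4659 = 0.0494  (Kellogg)
  w_4 = 0.349023·1.6468 + -0.019089·6.5744 = 0.4493  (Visa)
Σw_i=1.0000  μᵀw=0.1460
σ²=wᵀΣw=λ₁·μ_p+λ₂ = 0.349023·0.146 + -0.019089 = 0.031869 ≈ 0.0319


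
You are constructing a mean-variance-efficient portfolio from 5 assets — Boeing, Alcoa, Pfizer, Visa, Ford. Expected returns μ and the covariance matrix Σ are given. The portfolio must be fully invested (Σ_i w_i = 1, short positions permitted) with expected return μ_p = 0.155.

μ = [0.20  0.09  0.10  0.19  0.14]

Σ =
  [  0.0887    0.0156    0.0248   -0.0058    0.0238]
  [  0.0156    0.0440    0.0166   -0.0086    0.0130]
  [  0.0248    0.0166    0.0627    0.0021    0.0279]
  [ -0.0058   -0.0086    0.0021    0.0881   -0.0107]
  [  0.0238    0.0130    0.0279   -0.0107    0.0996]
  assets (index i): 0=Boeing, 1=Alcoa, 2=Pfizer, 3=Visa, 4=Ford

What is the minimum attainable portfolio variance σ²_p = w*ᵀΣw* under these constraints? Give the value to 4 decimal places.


0.0213

g=Σ⁻¹μ = [1.8937  1.6165  -0.1386  2.5708  1.0571]
h=Σ⁻¹𝟙 = [5.6043  19.7086  5.2862  14.2682  6.1806]
a=μᵀg=1.146814  b=𝟙ᵀg=6.999515  c=𝟙ᵀh=51.048033  D=ac−b²=9.549377
λ₁=(c·0.155−b)/D = (51.048033·0.155−6.999515)/9.549377 = 0.095601
λ₂=(a−b·0.155)/D = (1.146814−6.999515·0.155)/9.549377 = 0.006481
w* = 0.095601·g + 0.006481·h:
  w_0 = 0.095601·1.8937 + 0.006481·5.6043 = 0.2174  (Boeing)
  w_1 = 0.095601·1.6165 + 0.006481·19.7086 = 0.2823  (Alcoa)
  w_2 = 0.095601·-0.1386 + 0.006481·5.2862 = 0.0210  (Pfizer)
  w_3 = 0.095601·2.5708 + 0.006481·14.2682 = 0.3382  (Visa)
  w_4 = 0.095601·1.0571 + 0.006481·6.1806 = 0.1411  (Ford)
Σw_i=1.0000  μᵀw=0.1550
σ²=wᵀΣw=λ₁·μ_p+λ₂ = 0.095601·0.155 + 0.006481 = 0.021299 ≈ 0.0213


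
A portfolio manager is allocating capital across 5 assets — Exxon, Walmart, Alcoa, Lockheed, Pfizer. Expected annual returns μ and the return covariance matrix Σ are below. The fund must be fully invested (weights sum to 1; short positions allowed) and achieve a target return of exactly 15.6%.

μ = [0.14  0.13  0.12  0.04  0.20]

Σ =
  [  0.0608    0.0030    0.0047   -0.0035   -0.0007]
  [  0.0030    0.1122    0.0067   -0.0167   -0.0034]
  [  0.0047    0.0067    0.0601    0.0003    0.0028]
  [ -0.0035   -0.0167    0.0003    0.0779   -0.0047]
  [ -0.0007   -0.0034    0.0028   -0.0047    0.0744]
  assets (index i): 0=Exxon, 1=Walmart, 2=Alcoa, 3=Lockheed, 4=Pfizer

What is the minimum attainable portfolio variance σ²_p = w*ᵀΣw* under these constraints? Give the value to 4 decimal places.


u=Σ⁻¹μ = [2.2132  1.2459  1.5503  1.0414  2.7734]
v=Σ⁻¹𝟙 = [16.0126  10.6048  13.4400  16.6603  14.6228]
a=μᵀu=1.254183  b=𝟙ᵀu=8.824164  c=𝟙ᵀv=71.340552  D=ac−b²=11.608228
λ₁=(c·0.156−b)/D = (71.340552·0.156−8.824164)/11.608228 = 0.198563
λ₂=(a−b·0.156)/D = (1.254183−8.824164·0.156)/11.608228 = -0.010543
w* = 0.198563·u + -0.010543·v:
  w_0 = 0.198563·2.2132 + -0.010543·16.0126 = 0.2706  (Exxon)
  w_1 = 0.198563·1.2459 + -0.010543·10.6048 = 0.1356  (Walmart)
  w_2 = 0.198563·1.5503 + -0.010543·13.4400 = 0.1661  (Alcoa)
  w_3 = 0.198563·1.0414 + -0.010543·16.6603 = 0.0311  (Lockheed)
  w_4 = 0.198563·2.7734 + -0.010543·14.6228 = 0.3965  (Pfizer)
Σw_i=1.0000  μᵀw=0.1560
σ²=wᵀΣw=λ₁·μ_p+λ₂ = 0.198563·0.156 + -0.010543 = 0.020433 ≈ 0.0204

0.0204


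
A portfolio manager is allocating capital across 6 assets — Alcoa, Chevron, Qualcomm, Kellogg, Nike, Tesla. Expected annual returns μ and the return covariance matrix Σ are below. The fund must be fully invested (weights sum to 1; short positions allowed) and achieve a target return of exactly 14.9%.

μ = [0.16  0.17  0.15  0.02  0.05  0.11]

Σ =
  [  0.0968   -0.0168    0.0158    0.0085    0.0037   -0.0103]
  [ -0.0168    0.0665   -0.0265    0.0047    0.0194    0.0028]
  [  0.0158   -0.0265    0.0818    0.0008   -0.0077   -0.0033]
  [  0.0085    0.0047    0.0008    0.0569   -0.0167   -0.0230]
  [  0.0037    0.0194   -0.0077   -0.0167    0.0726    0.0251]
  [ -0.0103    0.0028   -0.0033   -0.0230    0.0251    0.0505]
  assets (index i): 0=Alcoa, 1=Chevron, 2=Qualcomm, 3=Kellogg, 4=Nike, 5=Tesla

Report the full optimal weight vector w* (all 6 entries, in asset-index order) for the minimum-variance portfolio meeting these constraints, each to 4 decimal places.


0.1816  0.3463  0.2221  0.0652  -0.1022  0.2871

u=Σ⁻¹μ = [2.3533  4.5070  2.8432  0.6173  -1.4322  3.5871]
v=Σ⁻¹𝟙 = [11.7151  20.3712  18.0655  28.5939  4.8718  32.8440]
a=μᵀu=1.904507  b=𝟙ᵀu=12.475644  c=𝟙ᵀv=116.461489  D=ac−b²=66.160037
λ₁=(c·0.149−b)/D = (116.461489·0.149−12.475644)/66.160037 = 0.073717
λ₂=(a−b·0.149)/D = (1.904507−12.475644·0.149)/66.160037 = 0.000690
w* = 0.073717·u + 0.000690·v:
  w_0 = 0.073717·2.3533 + 0.000690·11.7151 = 0.1816  (Alcoa)
  w_1 = 0.073717·4.5070 + 0.000690·20.3712 = 0.3463  (Chevron)
  w_2 = 0.073717·2.8432 + 0.000690·18.0655 = 0.2221  (Qualcomm)
  w_3 = 0.073717·0.6173 + 0.000690·28.5939 = 0.0652  (Kellogg)
  w_4 = 0.073717·-1.4322 + 0.000690·4.8718 = -0.1022  (Nike)
  w_5 = 0.073717·3.5871 + 0.000690·32.8440 = 0.2871  (Tesla)
Σw_i=1.0000  μᵀw=0.1490
σ²=wᵀΣw=λ₁·μ_p+λ₂ = 0.073717·0.149 + 0.000690 = 0.011674 ≈ 0.0117


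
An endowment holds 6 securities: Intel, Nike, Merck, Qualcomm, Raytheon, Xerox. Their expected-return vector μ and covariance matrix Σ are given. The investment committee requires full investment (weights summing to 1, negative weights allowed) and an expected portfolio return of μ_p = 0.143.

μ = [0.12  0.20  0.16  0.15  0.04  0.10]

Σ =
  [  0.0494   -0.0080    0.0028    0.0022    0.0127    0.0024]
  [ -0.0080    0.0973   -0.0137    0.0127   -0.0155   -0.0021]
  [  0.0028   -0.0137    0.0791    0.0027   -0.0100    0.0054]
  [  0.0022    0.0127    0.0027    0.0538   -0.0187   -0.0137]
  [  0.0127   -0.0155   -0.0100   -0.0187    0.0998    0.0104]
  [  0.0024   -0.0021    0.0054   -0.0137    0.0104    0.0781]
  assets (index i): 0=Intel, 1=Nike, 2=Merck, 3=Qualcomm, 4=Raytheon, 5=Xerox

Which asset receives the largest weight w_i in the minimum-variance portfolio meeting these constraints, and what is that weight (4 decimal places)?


p=Σ⁻¹μ = [2.2142  2.4064  2.3051  2.7637  1.0897  1.4574]
q=Σ⁻¹𝟙 = [16.2403  13.2780  14.4646  22.5091  14.2537  13.7124]
a=μᵀp=1.719686  b=𝟙ᵀp=12.236522  c=𝟙ᵀq=94.458034  D=ac−b²=12.705693
λ₁=(c·0.143−b)/D = (94.458034·0.143−12.236522)/12.705693 = 0.100032
λ₂=(a−b·0.143)/D = (1.719686−12.236522·0.143)/12.705693 = -0.002372
w* = 0.100032·p + -0.002372·q:
  w_0 = 0.100032·2.2142 + -0.002372·16.2403 = 0.1830  (Intel)
  w_1 = 0.100032·2.4064 + -0.002372·13.2780 = 0.2092  (Nike)
  w_2 = 0.100032·2.3051 + -0.002372·14.4646 = 0.1963  (Merck)
  w_3 = 0.100032·2.7637 + -0.002372·22.5091 = 0.2231  (Qualcomm)
  w_4 = 0.100032·1.0897 + -0.002372·14.2537 = 0.0752  (Raytheon)
  w_5 = 0.100032·1.4574 + -0.002372·13.7124 = 0.1133  (Xerox)
Σw_i=1.0000  μᵀw=0.1430
σ²=wᵀΣw=λ₁·μ_p+λ₂ = 0.100032·0.143 + -0.002372 = 0.011933 ≈ 0.0119

Qualcomm (0.2231)


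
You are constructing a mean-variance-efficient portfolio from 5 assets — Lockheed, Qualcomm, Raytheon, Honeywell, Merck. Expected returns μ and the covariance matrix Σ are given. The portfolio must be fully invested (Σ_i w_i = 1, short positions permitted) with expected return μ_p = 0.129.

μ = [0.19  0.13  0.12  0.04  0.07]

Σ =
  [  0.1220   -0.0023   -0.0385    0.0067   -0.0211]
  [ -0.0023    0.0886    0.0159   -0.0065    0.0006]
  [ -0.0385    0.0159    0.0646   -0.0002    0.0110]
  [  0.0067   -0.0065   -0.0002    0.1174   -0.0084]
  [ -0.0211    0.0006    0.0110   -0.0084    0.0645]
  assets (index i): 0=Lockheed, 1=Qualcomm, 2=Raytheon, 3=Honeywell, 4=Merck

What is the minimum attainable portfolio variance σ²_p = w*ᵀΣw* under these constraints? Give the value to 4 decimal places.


0.0147

p=Σ⁻¹μ = [2.7655  1.0165  2.9987  0.3527  1.5150]
q=Σ⁻¹𝟙 = [17.6400  8.5911  20.6914  9.3734  18.8865]
a=μᵀp=1.137594  b=𝟙ᵀp=8.648413  c=𝟙ᵀq=75.182499  D=ac−b²=10.732124
λ₁=(c·0.129−b)/D = (75.182499·0.129−8.648413)/10.732124 = 0.097849
λ₂=(a−b·0.129)/D = (1.137594−8.648413·0.129)/10.732124 = 0.002045
w* = 0.097849·p + 0.002045·q:
  w_0 = 0.097849·2.7655 + 0.002045·17.6400 = 0.3067  (Lockheed)
  w_1 = 0.097849·1.0165 + 0.002045·8.5911 = 0.1170  (Qualcomm)
  w_2 = 0.097849·2.9987 + 0.002045·20.6914 = 0.3357  (Raytheon)
  w_3 = 0.097849·0.3527 + 0.002045·9.3734 = 0.0537  (Honeywell)
  w_4 = 0.097849·1.5150 + 0.002045·18.8865 = 0.1869  (Merck)
Σw_i=1.0000  μᵀw=0.1290
σ²=wᵀΣw=λ₁·μ_p+λ₂ = 0.097849·0.129 + 0.002045 = 0.014668 ≈ 0.0147


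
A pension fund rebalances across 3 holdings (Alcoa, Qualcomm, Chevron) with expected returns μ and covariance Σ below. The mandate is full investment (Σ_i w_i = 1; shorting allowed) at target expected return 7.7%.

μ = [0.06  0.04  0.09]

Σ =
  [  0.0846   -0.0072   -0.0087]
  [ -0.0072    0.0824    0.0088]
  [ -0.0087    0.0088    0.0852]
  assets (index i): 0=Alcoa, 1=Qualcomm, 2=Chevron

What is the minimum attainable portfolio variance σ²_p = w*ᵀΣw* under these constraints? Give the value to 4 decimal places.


0.0379

x=Σ⁻¹μ = [0.8599  0.4433  1.0984]
y=Σ⁻¹𝟙 = [14.0758  12.0923  11.9254]
a=μᵀx=0.168177  b=𝟙ᵀx=2.401530  c=𝟙ᵀy=38.093538  D=ac−b²=0.639115
λ₁=(c·0.077−b)/D = (38.093538·0.077−2.401530)/0.639115 = 0.831887
λ₂=(a−b·0.077)/D = (0.168177−2.401530·0.077)/0.639115 = -0.026193
w* = 0.831887·x + -0.026193·y:
  w_0 = 0.831887·0.8599 + -0.026193·14.0758 = 0.3466  (Alcoa)
  w_1 = 0.831887·0.4433 + -0.026193·12.0923 = 0.0520  (Qualcomm)
  w_2 = 0.831887·1.0984 + -0.026193·11.9254 = 0.6013  (Chevron)
Σw_i=1.0000  μᵀw=0.0770
σ²=wᵀΣw=λ₁·μ_p+λ₂ = 0.831887·0.077 + -0.026193 = 0.037862 ≈ 0.0379


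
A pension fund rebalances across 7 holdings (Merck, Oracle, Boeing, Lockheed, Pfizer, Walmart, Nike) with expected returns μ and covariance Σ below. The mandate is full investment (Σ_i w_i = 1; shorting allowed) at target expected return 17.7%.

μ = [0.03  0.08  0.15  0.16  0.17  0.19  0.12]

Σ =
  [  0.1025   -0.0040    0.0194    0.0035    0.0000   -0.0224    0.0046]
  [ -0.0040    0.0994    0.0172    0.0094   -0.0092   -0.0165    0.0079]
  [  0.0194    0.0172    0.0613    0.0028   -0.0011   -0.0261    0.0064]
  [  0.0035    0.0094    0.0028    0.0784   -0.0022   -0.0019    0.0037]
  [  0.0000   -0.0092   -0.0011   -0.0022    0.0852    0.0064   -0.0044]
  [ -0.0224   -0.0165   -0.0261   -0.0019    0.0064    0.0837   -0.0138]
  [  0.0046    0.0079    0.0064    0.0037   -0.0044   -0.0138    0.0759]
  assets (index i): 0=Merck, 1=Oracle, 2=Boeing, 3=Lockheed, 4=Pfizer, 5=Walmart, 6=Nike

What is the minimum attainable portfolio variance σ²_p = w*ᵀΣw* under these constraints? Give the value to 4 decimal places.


0.0164

u=Σ⁻¹μ = [0.3352  0.6950  3.5139  1.8746  1.9773  3.7980  1.9059]
v=Σ⁻¹𝟙 = [10.9648  10.3205  18.5557  10.6170  12.2816  24.3954  14.5018]
a=μᵀu=2.179142  b=𝟙ᵀu=14.099865  c=𝟙ᵀv=101.636722  D=ac−b²=22.674605
λ₁=(c·0.177−b)/D = (101.636722·0.177−14.099865)/22.674605 = 0.171550
λ₂=(a−b·0.177)/D = (2.179142−14.099865·0.177)/22.674605 = -0.013960
w* = 0.171550·u + -0.013960·v:
  w_0 = 0.171550·0.3352 + -0.013960·10.9648 = -0.0956  (Merck)
  w_1 = 0.171550·0.6950 + -0.013960·10.3205 = -0.0248  (Oracle)
  w_2 = 0.171550·3.5139 + -0.013960·18.5557 = 0.3438  (Boeing)
  w_3 = 0.171550·1.8746 + -0.013960·10.6170 = 0.1734  (Lockheed)
  w_4 = 0.171550·1.9773 + -0.013960·12.2816 = 0.1677  (Pfizer)
  w_5 = 0.171550·3.7980 + -0.013960·24.3954 = 0.3110  (Walmart)
  w_6 = 0.171550·1.9059 + -0.013960·14.5018 = 0.1245  (Nike)
Σw_i=1.0000  μᵀw=0.1770
σ²=wᵀΣw=λ₁·μ_p+λ₂ = 0.171550·0.177 + -0.013960 = 0.016405 ≈ 0.0164


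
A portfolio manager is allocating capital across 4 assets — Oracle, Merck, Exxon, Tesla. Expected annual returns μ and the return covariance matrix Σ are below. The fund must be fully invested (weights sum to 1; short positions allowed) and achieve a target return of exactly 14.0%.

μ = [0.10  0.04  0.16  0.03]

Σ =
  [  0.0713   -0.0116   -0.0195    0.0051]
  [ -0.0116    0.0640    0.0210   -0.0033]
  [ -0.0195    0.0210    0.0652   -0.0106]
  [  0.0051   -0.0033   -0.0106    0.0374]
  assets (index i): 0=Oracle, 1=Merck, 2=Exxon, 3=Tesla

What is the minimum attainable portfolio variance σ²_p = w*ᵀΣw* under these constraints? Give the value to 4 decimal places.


p=Σ⁻¹μ = [2.2158  0.0015  3.3520  1.4501]
q=Σ⁻¹𝟙 = [20.0241  13.6424  22.0468  31.4597]
a=μᵀp=0.801455  b=𝟙ᵀp=7.019392  c=𝟙ᵀq=87.173067  D=ac−b²=20.593423
λ₁=(c·0.140−b)/D = (87.173067·0.140−7.019392)/20.593423 = 0.251772
λ₂=(a−b·0.140)/D = (0.801455−7.019392·0.140)/20.593423 = -0.008802
w* = 0.251772·p + -0.008802·q:
  w_0 = 0.251772·2.2158 + -0.008802·20.0241 = 0.3816  (Oracle)
  w_1 = 0.251772·0.0015 + -0.008802·13.6424 = -0.1197  (Merck)
  w_2 = 0.251772·3.3520 + -0.008802·22.0468 = 0.6499  (Exxon)
  w_3 = 0.251772·1.4501 + -0.008802·31.4597 = 0.0882  (Tesla)
Σw_i=1.0000  μᵀw=0.1400
σ²=wᵀΣw=λ₁·μ_p+λ₂ = 0.251772·0.140 + -0.008802 = 0.026446 ≈ 0.0264

0.0264


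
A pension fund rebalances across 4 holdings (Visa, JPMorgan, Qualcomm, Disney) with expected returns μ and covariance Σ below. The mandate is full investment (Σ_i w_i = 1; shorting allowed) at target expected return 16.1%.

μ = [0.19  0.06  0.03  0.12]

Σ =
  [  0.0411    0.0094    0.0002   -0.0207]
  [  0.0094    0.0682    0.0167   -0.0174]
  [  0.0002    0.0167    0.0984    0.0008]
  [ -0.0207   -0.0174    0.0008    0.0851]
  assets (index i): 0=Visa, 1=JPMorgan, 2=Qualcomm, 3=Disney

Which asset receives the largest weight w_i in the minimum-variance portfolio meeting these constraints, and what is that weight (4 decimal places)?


Visa (0.6347)

x=Σ⁻¹μ = [5.9621  0.7964  0.1330  3.0219]
y=Σ⁻¹𝟙 = [32.3724  14.0819  7.5245  22.4338]
a=μᵀx=1.547201  b=𝟙ᵀx=9.913452  c=𝟙ᵀy=76.412565  D=ac−b²=19.949042
λ₁=(c·0.161−b)/D = (76.412565·0.161−9.913452)/19.949042 = 0.119754
λ₂=(a−b·0.161)/D = (1.547201−9.913452·0.161)/19.949042 = -0.002449
w* = 0.119754·x + -0.002449·y:
  w_0 = 0.119754·5.9621 + -0.002449·32.3724 = 0.6347  (Visa)
  w_1 = 0.119754·0.7964 + -0.002449·14.0819 = 0.0609  (JPMorgan)
  w_2 = 0.119754·0.1330 + -0.002449·7.5245 = -0.0025  (Qualcomm)
  w_3 = 0.119754·3.0219 + -0.002449·22.4338 = 0.3069  (Disney)
Σw_i=1.0000  μᵀw=0.1610
σ²=wᵀΣw=λ₁·μ_p+λ₂ = 0.119754·0.161 + -0.002449 = 0.016831 ≈ 0.0168


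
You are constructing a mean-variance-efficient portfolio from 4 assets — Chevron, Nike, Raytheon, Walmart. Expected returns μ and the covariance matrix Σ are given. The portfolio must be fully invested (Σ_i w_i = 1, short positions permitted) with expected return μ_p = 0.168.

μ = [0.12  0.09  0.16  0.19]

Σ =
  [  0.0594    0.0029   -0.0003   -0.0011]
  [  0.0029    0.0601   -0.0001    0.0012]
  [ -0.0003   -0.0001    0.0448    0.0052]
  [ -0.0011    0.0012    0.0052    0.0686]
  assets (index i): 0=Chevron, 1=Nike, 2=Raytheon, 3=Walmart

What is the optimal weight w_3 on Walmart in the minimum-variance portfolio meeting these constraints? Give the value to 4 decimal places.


0.4257

p=Σ⁻¹μ = [2.0175  1.3551  3.2945  2.5286]
q=Σ⁻¹𝟙 = [16.4185  15.6224  20.9598  12.9785]
a=μᵀp=1.371612  b=𝟙ᵀp=9.195718  c=𝟙ᵀq=65.979215  D=ac−b²=5.936673
λ₁=(c·0.168−b)/D = (65.979215·0.168−9.195718)/5.936673 = 0.318156
λ₂=(a−b·0.168)/D = (1.371612−9.195718·0.168)/5.936673 = -0.029186
w* = 0.318156·p + -0.029186·q:
  w_0 = 0.318156·2.0175 + -0.029186·16.4185 = 0.1627  (Chevron)
  w_1 = 0.318156·1.3551 + -0.029186·15.6224 = -0.0248  (Nike)
  w_2 = 0.318156·3.2945 + -0.029186·20.9598 = 0.4364  (Raytheon)
  w_3 = 0.318156·2.5286 + -0.029186·12.9785 = 0.4257  (Walmart)
Σw_i=1.0000  μᵀw=0.1680
σ²=wᵀΣw=λ₁·μ_p+λ₂ = 0.318156·0.168 + -0.029186 = 0.024264 ≈ 0.0243


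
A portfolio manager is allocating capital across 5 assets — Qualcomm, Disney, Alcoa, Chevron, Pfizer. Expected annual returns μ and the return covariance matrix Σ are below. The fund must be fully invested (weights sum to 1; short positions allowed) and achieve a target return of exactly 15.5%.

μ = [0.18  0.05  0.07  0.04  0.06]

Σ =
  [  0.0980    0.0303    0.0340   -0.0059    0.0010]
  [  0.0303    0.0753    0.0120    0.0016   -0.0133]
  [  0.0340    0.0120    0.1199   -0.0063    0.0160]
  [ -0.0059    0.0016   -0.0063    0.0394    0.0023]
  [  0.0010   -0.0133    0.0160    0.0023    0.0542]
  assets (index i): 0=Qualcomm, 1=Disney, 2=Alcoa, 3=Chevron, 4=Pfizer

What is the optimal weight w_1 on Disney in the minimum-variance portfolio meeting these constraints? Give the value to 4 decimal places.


p=Σ⁻¹μ = [1.8912  0.0672  -0.0343  1.2291  1.0466]
q=Σ⁻¹𝟙 = [6.0843  13.0496  4.0666  25.2874  19.2666]
a=μᵀp=0.453330  b=𝟙ᵀp=4.199809  c=𝟙ᵀq=67.754467  D=ac−b²=13.076732
λ₁=(c·0.155−b)/D = (67.754467·0.155−4.199809)/13.076732 = 0.481935
λ₂=(a−b·0.155)/D = (0.453330−4.199809·0.155)/13.076732 = -0.015114
w* = 0.481935·p + -0.015114·q:
  w_0 = 0.481935·1.8912 + -0.015114·6.0843 = 0.8195  (Qualcomm)
  w_1 = 0.481935·0.0672 + -0.015114·13.0496 = -0.1648  (Disney)
  w_2 = 0.481935·-0.0343 + -0.015114·4.0666 = -0.0780  (Alcoa)
  w_3 = 0.481935·1.2291 + -0.015114·25.2874 = 0.2102  (Chevron)
  w_4 = 0.481935·1.0466 + -0.015114·19.2666 = 0.2132  (Pfizer)
Σw_i=1.0000  μᵀw=0.1550
σ²=wᵀΣw=λ₁·μ_p+λ₂ = 0.481935·0.155 + -0.015114 = 0.059586 ≈ 0.0596

-0.1648


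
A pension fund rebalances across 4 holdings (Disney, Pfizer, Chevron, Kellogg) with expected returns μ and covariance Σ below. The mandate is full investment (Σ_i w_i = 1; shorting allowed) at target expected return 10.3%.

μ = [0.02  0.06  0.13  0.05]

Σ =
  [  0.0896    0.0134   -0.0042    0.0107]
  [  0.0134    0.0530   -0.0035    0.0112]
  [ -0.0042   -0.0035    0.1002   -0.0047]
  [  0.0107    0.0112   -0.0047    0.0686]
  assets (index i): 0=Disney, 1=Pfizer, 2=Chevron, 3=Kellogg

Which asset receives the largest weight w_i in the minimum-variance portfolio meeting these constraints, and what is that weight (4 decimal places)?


p=Σ⁻¹μ = [0.0503  1.0746  1.3670  0.6392]
q=Σ⁻¹𝟙 = [8.0429  15.1283  11.3913  11.6333]
a=μᵀp=0.275155  b=𝟙ᵀp=3.131088  c=𝟙ᵀq=46.195817  D=ac−b²=2.907295
λ₁=(c·0.103−b)/D = (46.195817·0.103−3.131088)/2.907295 = 0.559655
λ₂=(a−b·0.103)/D = (0.275155−3.131088·0.103)/2.907295 = -0.016286
w* = 0.559655·p + -0.016286·q:
  w_0 = 0.559655·0.0503 + -0.016286·8.0429 = -0.1029  (Disney)
  w_1 = 0.559655·1.0746 + -0.016286·15.1283 = 0.3550  (Pfizer)
  w_2 = 0.559655·1.3670 + -0.016286·11.3913 = 0.5796  (Chevron)
  w_3 = 0.559655·0.6392 + -0.016286·11.6333 = 0.1683  (Kellogg)
Σw_i=1.0000  μᵀw=0.1030
σ²=wᵀΣw=λ₁·μ_p+λ₂ = 0.559655·0.103 + -0.016286 = 0.041359 ≈ 0.0414

Chevron (0.5796)


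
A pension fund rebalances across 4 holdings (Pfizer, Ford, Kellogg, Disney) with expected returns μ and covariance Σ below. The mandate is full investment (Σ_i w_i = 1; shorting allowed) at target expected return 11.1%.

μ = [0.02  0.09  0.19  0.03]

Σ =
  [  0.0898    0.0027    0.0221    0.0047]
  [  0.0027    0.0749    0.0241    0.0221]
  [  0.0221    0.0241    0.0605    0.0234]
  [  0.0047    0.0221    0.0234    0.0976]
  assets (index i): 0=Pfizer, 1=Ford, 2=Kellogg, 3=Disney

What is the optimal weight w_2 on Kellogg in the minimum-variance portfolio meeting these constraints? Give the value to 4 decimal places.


p=Σ⁻¹μ = [-0.6105  0.2711  3.4708  -0.5568]
q=Σ⁻¹𝟙 = [8.7108  8.8485  7.4912  6.0268]
a=μᵀp=0.654948  b=𝟙ᵀp=2.574707  c=𝟙ᵀq=31.077231  D=ac−b²=13.724839
λ₁=(c·0.111−b)/D = (31.077231·0.111−2.574707)/13.724839 = 0.063743
λ₂=(a−b·0.111)/D = (0.654948−2.574707·0.111)/13.724839 = 0.026897
w* = 0.063743·p + 0.026897·q:
  w_0 = 0.063743·-0.6105 + 0.026897·8.7108 = 0.1954  (Pfizer)
  w_1 = 0.063743·0.2711 + 0.026897·8.8485 = 0.2553  (Ford)
  w_2 = 0.063743·3.4708 + 0.026897·7.4912 = 0.4227  (Kellogg)
  w_3 = 0.063743·-0.5568 + 0.026897·6.0268 = 0.1266  (Disney)
Σw_i=1.0000  μᵀw=0.1110
σ²=wᵀΣw=λ₁·μ_p+λ₂ = 0.063743·0.111 + 0.026897 = 0.033972 ≈ 0.0340

0.4227


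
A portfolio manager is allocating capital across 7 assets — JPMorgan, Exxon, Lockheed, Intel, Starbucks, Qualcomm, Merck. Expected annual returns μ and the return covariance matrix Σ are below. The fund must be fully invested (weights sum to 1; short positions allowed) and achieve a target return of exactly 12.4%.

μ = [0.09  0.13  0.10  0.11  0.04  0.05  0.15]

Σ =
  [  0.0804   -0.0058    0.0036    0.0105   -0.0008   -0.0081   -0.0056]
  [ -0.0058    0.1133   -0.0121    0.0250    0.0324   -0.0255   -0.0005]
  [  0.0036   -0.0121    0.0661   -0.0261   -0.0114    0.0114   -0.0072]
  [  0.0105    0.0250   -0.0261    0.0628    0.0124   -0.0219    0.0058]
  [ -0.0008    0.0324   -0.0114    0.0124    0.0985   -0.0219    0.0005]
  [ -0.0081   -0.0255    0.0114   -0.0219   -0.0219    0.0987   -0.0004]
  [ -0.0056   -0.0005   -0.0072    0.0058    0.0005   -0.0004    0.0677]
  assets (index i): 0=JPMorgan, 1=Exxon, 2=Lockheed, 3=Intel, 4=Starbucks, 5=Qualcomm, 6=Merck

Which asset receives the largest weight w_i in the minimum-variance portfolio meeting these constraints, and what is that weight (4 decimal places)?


Merck (0.3125)

u=Σ⁻¹μ = [1.0612  1.1592  2.7131  2.3715  0.2995  1.1822  2.4021]
v=Σ⁻¹𝟙 = [11.7420  7.6865  26.1609  24.2587  11.6313  18.0900  16.5240]
a=μᵀu=1.209798  b=𝟙ᵀu=11.188929  c=𝟙ᵀv=116.093441  D=ac−b²=15.257532
λ₁=(c·0.124−b)/D = (116.093441·0.124−11.188929)/15.257532 = 0.210169
λ₂=(a−b·0.124)/D = (1.209798−11.188929·0.124)/15.257532 = -0.011642
w* = 0.210169·u + -0.011642·v:
  w_0 = 0.210169·1.0612 + -0.011642·11.7420 = 0.0863  (JPMorgan)
  w_1 = 0.210169·1.1592 + -0.011642·7.6865 = 0.1541  (Exxon)
  w_2 = 0.210169·2.7131 + -0.011642·26.1609 = 0.2656  (Lockheed)
  w_3 = 0.210169·2.3715 + -0.011642·24.2587 = 0.2160  (Intel)
  w_4 = 0.210169·0.2995 + -0.011642·11.6313 = -0.0725  (Starbucks)
  w_5 = 0.210169·1.1822 + -0.011642·18.0900 = 0.0379  (Qualcomm)
  w_6 = 0.210169·2.4021 + -0.011642·16.5240 = 0.3125  (Merck)
Σw_i=1.0000  μᵀw=0.1240
σ²=wᵀΣw=λ₁·μ_p+λ₂ = 0.210169·0.124 + -0.011642 = 0.014419 ≈ 0.0144


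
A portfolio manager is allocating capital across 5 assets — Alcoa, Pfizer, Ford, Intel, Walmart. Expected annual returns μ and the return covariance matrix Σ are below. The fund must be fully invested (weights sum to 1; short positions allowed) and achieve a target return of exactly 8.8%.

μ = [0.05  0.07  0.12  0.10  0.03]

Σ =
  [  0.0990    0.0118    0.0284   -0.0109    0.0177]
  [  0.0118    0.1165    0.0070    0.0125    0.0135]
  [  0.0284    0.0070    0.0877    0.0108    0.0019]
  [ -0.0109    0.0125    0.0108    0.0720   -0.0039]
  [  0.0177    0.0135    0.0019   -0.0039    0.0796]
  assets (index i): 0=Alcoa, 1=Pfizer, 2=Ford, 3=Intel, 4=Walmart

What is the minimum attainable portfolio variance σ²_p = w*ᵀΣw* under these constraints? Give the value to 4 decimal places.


u=Σ⁻¹μ = [0.2243  0.3464  1.1122  1.2122  0.3011]
v=Σ⁻¹𝟙 = [7.1957  4.7397  6.7736  13.7172  10.6693]
a=μᵀu=0.299179  b=𝟙ᵀu=3.196202  c=𝟙ᵀv=43.095563  D=ac−b²=2.677599
λ₁=(c·0.088−b)/D = (43.095563·0.088−3.196202)/2.677599 = 0.222665
λ₂=(a−b·0.088)/D = (0.299179−3.196202·0.088)/2.677599 = 0.006690
w* = 0.222665·u + 0.006690·v:
  w_0 = 0.222665·0.2243 + 0.006690·7.1957 = 0.0981  (Alcoa)
  w_1 = 0.222665·0.3464 + 0.006690·4.7397 = 0.1088  (Pfizer)
  w_2 = 0.222665·1.1122 + 0.006690·6.7736 = 0.2930  (Ford)
  w_3 = 0.222665·1.2122 + 0.006690·13.7172 = 0.3617  (Intel)
  w_4 = 0.222665·0.3011 + 0.006690·10.6693 = 0.1384  (Walmart)
Σw_i=1.0000  μᵀw=0.0880
σ²=wᵀΣw=λ₁·μ_p+λ₂ = 0.222665·0.088 + 0.006690 = 0.026285 ≈ 0.0263

0.0263


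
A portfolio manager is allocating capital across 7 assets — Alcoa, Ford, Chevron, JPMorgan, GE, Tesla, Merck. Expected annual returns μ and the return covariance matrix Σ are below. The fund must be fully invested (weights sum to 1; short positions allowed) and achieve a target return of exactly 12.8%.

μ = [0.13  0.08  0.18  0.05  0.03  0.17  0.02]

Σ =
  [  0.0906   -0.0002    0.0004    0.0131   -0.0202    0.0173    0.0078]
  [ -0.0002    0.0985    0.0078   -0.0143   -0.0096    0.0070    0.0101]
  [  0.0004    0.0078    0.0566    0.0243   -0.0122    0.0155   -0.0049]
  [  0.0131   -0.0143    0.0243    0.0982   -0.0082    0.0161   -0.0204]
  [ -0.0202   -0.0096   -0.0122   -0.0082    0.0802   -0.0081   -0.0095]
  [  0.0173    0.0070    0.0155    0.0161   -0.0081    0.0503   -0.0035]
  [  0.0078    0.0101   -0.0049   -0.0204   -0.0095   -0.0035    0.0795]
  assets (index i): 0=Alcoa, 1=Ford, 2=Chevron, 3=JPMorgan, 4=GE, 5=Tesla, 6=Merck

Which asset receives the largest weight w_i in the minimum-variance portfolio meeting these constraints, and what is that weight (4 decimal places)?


x=Σ⁻¹μ = [1.3424  0.4288  3.0483  -0.5451  1.4556  2.3551  0.3910]
y=Σ⁻¹𝟙 = [10.9690  10.0868  15.1265  9.9644  22.9537  11.7308  16.9695]
a=μᵀx=1.182114  b=𝟙ᵀx=8.476140  c=𝟙ᵀy=97.800735  D=ac−b²=43.766653
λ₁=(c·0.128−b)/D = (97.800735·0.128−8.476140)/43.766653 = 0.092362
λ₂=(a−b·0.128)/D = (1.182114−8.476140·0.128)/43.766653 = 0.002220
w* = 0.092362·x + 0.002220·y:
  w_0 = 0.092362·1.3424 + 0.002220·10.9690 = 0.1483  (Alcoa)
  w_1 = 0.092362·0.4288 + 0.002220·10.0868 = 0.0620  (Ford)
  w_2 = 0.092362·3.0483 + 0.002220·15.1265 = 0.3151  (Chevron)
  w_3 = 0.092362·-0.5451 + 0.002220·9.9644 = -0.0282  (JPMorgan)
  w_4 = 0.092362·1.4556 + 0.002220·22.9537 = 0.1854  (GE)
  w_5 = 0.092362·2.3551 + 0.002220·11.7308 = 0.2436  (Tesla)
  w_6 = 0.092362·0.3910 + 0.002220·16.9695 = 0.0738  (Merck)
Σw_i=1.0000  μᵀw=0.1280
σ²=wᵀΣw=λ₁·μ_p+λ₂ = 0.092362·0.128 + 0.002220 = 0.014042 ≈ 0.0140

Chevron (0.3151)


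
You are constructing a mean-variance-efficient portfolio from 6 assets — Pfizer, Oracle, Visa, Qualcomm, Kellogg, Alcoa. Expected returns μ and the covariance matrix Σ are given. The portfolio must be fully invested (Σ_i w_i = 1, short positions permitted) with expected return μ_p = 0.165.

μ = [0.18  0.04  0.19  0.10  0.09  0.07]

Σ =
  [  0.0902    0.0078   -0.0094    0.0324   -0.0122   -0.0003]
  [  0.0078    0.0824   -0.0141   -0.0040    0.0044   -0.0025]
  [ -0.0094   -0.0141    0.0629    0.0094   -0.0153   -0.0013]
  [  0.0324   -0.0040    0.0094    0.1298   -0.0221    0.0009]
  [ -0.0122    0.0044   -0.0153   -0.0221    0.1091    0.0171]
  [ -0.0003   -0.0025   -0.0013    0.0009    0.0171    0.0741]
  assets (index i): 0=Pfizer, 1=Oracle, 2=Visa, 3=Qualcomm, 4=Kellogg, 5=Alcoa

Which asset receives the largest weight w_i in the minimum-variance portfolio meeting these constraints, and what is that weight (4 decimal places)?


Visa (0.4796)

p=Σ⁻¹μ = [2.4907  0.8725  3.9564  0.1471  1.5439  0.6955]
q=Σ⁻¹𝟙 = [11.9884  14.9717  23.5025  5.5218  12.5137  11.5064]
a=μᵀp=1.437292  b=𝟙ᵀp=9.706115  c=𝟙ᵀq=80.004526  D=ac−b²=20.781160
λ₁=(c·0.165−b)/D = (80.004526·0.165−9.706115)/20.781160 = 0.168163
λ₂=(a−b·0.165)/D = (1.437292−9.706115·0.165)/20.781160 = -0.007902
w* = 0.168163·p + -0.007902·q:
  w_0 = 0.168163·2.4907 + -0.007902·11.9884 = 0.3241  (Pfizer)
  w_1 = 0.168163·0.8725 + -0.007902·14.9717 = 0.0284  (Oracle)
  w_2 = 0.168163·3.9564 + -0.007902·23.5025 = 0.4796  (Visa)
  w_3 = 0.168163·0.1471 + -0.007902·5.5218 = -0.0189  (Qualcomm)
  w_4 = 0.168163·1.5439 + -0.007902·12.5137 = 0.1607  (Kellogg)
  w_5 = 0.168163·0.6955 + -0.007902·11.5064 = 0.0260  (Alcoa)
Σw_i=1.0000  μᵀw=0.1650
σ²=wᵀΣw=λ₁·μ_p+λ₂ = 0.168163·0.165 + -0.007902 = 0.019845 ≈ 0.0198
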